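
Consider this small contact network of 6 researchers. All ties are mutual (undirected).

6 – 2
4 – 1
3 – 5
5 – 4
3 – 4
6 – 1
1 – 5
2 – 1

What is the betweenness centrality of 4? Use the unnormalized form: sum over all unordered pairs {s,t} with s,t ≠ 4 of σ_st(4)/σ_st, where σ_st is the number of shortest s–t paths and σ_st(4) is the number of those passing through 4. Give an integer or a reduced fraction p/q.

3/2

Pairs whose geodesics pass through 4 — 2–3: 1/2; 6–3: 1/2; 3–1: 1/2.
All other pairs contribute 0.
Summing the contributions gives betweenness(4) = 3/2.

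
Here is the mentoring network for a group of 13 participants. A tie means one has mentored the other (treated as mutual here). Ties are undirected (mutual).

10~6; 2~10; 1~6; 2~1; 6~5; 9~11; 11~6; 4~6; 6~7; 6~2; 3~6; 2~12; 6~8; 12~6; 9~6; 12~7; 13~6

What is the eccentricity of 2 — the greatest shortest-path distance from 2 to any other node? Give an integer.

2

Distances from 2: 1:1, 3:2, 4:2, 5:2, 6:1, 7:2, 8:2, 9:2, 10:1, 11:2, 12:1, 13:2.
The largest is 2 (to 11, 5, 7, 8, 3, 4, 13, and 9), so the eccentricity of 2 is 2.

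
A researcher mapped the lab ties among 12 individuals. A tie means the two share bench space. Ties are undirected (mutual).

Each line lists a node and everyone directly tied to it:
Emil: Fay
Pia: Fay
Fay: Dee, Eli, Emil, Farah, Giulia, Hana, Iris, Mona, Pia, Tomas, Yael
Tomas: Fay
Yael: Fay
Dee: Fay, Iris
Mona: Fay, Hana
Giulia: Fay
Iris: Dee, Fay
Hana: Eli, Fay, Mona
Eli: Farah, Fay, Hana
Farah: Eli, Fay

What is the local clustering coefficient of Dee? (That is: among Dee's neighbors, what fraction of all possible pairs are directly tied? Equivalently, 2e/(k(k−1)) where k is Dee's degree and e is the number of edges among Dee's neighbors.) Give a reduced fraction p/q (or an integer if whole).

Dee's neighbors: Fay and Iris (k = 2).
Possible neighbor pairs: C(2,2) = 1. Edges among them: Fay–Iris → e = 1.
Clustering(Dee) = 1/1.

1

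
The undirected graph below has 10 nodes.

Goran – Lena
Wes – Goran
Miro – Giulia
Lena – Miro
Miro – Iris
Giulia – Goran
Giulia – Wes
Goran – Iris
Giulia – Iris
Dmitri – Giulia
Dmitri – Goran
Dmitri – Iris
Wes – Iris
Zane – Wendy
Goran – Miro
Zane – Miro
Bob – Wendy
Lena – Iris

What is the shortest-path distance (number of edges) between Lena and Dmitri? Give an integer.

2

One shortest route is Lena – Iris – Dmitri, which uses 2 edges, and Lena and Dmitri are not directly tied, so nothing shorter exists. So d(Lena,Dmitri) = 2.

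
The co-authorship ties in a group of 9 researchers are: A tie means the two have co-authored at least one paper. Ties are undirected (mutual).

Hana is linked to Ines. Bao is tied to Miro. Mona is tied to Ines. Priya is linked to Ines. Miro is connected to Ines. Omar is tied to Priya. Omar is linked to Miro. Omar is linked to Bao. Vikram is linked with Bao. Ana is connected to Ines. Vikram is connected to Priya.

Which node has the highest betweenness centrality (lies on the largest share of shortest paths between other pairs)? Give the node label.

Ines

Unnormalized betweenness of each node: Ana:0, Bao:3/2, Hana:0, Ines:37/2, Miro:6, Mona:0, Omar:1, Priya:13/2, Vikram:1/2.
Ines has the largest value, 37/2, making it the main broker — the node through which the most shortest paths run.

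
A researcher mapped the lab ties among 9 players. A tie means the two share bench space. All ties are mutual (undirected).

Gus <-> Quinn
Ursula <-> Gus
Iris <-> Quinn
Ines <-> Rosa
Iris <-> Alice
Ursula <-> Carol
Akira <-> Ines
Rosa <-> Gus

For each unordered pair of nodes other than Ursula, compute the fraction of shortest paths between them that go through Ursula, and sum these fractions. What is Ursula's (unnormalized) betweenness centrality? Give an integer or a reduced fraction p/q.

Pairs whose geodesics pass through Ursula — Akira–Carol: 1; Quinn–Carol: 1; Ines–Carol: 1; Gus–Carol: 1; Rosa–Carol: 1; Alice–Carol: 1; Iris–Carol: 1.
All other pairs contribute 0.
Summing the contributions gives betweenness(Ursula) = 7.

7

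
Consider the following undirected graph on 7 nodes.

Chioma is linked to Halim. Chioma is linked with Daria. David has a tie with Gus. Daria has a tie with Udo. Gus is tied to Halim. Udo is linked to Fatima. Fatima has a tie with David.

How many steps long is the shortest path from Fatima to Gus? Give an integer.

One shortest route is Fatima – David – Gus, which uses 2 edges, and Fatima and Gus are not directly tied, so nothing shorter exists. So d(Fatima,Gus) = 2.

2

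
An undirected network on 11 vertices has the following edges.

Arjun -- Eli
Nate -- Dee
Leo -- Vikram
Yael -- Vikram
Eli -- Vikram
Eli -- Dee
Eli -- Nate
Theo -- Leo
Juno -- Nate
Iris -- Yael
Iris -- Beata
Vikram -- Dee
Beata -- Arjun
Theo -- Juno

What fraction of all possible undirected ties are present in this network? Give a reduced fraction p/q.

14/55

There are 14 edges and 11 nodes, so the maximum possible is C(11,2) = 55.
Density = 14/55.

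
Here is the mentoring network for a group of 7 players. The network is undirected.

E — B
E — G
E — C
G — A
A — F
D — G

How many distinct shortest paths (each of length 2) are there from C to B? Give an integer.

The shortest distance is 2, and the only length-2 path is C–E–B. So there is exactly 1 shortest path.

1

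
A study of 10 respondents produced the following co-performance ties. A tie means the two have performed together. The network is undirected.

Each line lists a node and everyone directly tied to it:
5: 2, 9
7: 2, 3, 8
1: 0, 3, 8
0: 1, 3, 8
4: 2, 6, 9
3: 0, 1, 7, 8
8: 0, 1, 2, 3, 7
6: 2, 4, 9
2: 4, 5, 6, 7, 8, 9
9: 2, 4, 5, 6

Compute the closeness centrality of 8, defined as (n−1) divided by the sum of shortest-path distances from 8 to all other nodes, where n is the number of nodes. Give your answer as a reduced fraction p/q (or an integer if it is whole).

9/13

Distances from 8: 0:1, 1:1, 2:1, 3:1, 4:2, 5:2, 6:2, 7:1, 9:2. Sum = 13.
n = 10, so closeness = 9/13.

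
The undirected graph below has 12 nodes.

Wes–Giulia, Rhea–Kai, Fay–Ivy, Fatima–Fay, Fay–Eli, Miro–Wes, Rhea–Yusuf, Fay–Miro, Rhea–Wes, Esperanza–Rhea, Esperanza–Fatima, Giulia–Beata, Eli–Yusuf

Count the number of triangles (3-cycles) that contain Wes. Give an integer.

0

Wes's neighbors are Giulia, Miro, and Rhea, but none of them are tied to each other, so no triangle contains Wes.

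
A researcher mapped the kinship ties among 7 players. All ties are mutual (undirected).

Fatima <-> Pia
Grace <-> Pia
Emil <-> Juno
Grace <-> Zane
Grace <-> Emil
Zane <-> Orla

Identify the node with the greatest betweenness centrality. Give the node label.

Unnormalized betweenness of each node: Emil:5, Fatima:0, Grace:12, Juno:0, Orla:0, Pia:5, Zane:5.
Grace has the largest value, 12, making it the main broker — the node through which the most shortest paths run.

Grace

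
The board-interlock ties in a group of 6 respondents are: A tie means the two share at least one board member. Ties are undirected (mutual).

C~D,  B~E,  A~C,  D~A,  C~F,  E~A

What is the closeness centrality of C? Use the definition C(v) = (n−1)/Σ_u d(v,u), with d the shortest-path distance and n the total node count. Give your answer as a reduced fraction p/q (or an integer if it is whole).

Distances from C: A:1, B:3, D:1, E:2, F:1. Sum = 8.
n = 6, so closeness = 5/8.

5/8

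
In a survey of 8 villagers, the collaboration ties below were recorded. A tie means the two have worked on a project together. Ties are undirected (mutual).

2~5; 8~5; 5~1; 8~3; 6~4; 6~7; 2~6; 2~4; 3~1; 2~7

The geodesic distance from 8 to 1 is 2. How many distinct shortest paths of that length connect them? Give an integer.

2

The shortest distance is 2. The length-2 paths are: 8–3–1; 8–5–1.
That gives 2 distinct shortest paths.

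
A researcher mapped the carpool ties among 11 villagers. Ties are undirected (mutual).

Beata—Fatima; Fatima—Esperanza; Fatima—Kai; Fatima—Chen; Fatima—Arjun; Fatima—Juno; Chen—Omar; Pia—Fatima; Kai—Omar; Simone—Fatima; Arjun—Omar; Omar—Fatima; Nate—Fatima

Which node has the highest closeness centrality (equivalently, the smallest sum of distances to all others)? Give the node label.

Farness (sum of distances to all others) for each node — Arjun:18, Beata:19, Chen:18, Esperanza:19, Fatima:10, Juno:19, Kai:18, Nate:19, Omar:16, Pia:19, Simone:19.
The smallest farness is 10, for Fatima, so Fatima has the highest closeness.

Fatima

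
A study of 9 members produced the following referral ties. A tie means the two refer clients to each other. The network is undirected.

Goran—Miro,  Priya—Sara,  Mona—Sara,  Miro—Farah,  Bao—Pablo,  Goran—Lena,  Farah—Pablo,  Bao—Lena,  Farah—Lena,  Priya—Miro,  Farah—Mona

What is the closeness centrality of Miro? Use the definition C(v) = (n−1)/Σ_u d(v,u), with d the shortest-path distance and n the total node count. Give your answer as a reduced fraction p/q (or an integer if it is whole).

4/7

Distances from Miro: Bao:3, Farah:1, Goran:1, Lena:2, Mona:2, Pablo:2, Priya:1, Sara:2. Sum = 14.
n = 9, so closeness = 8/14 = 4/7.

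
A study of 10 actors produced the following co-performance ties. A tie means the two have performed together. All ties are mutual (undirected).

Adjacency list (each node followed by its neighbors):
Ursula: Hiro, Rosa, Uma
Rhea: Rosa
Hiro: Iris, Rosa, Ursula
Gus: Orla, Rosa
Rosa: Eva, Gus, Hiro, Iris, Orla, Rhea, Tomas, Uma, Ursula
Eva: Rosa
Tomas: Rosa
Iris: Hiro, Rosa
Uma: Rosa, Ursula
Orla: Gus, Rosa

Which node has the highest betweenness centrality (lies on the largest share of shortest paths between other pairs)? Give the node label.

Rosa

Unnormalized betweenness of each node: Eva:0, Gus:0, Hiro:1/2, Iris:0, Orla:0, Rhea:0, Rosa:31, Tomas:0, Uma:0, Ursula:1/2.
Rosa has the largest value, 31, making it the main broker — the node through which the most shortest paths run.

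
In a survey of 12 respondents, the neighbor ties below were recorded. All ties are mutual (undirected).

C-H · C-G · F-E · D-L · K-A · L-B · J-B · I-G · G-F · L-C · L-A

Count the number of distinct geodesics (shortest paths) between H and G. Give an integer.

The shortest distance is 2, and the only length-2 path is H–C–G. So there is exactly 1 shortest path.

1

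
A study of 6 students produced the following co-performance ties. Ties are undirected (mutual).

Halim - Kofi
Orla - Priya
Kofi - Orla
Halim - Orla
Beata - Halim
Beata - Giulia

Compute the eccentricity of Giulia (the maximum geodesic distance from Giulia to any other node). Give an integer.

4

Distances from Giulia: Beata:1, Halim:2, Kofi:3, Orla:3, Priya:4.
The largest is 4 (to Priya), so the eccentricity of Giulia is 4.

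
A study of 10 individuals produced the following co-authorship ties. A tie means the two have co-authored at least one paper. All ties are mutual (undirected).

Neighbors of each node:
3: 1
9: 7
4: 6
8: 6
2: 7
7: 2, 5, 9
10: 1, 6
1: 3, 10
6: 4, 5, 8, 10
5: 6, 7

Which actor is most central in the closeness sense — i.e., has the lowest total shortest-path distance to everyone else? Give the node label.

6

Farness (sum of distances to all others) for each node — 1:27, 2:31, 3:35, 4:25, 5:19, 6:17, 7:23, 8:25, 9:31, 10:21.
The smallest farness is 17, for 6, so 6 has the highest closeness.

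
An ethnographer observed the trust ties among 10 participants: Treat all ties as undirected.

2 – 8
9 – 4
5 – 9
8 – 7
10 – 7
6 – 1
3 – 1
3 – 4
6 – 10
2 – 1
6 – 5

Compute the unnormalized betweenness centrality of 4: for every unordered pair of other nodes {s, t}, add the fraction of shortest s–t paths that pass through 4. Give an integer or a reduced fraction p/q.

17/6

Pairs whose geodesics pass through 4 — 8–9: 1/3; 5–3: 1/2; 9–3: 1; 9–1: 1/2; 9–2: 1/2.
All other pairs contribute 0.
Summing the contributions gives betweenness(4) = 17/6.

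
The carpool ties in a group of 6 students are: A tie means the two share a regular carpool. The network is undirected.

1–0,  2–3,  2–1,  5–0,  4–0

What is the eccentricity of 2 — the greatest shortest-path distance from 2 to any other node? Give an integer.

Distances from 2: 0:2, 1:1, 3:1, 4:3, 5:3.
The largest is 3 (to 4 and 5), so the eccentricity of 2 is 3.

3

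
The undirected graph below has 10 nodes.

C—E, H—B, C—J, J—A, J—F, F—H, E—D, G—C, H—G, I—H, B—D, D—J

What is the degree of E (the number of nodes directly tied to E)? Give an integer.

2

E is directly tied to C and D. That is 2 neighbors, so the degree of E is 2.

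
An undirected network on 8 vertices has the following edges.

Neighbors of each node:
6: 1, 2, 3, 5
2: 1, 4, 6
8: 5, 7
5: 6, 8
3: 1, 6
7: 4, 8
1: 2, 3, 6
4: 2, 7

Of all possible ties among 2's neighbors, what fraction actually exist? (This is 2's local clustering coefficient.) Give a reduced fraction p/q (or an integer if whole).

2's neighbors: 1, 4, and 6 (k = 3).
Possible neighbor pairs: C(3,2) = 3. Edges among them: 1–6 → e = 1.
Clustering(2) = 1/3.

1/3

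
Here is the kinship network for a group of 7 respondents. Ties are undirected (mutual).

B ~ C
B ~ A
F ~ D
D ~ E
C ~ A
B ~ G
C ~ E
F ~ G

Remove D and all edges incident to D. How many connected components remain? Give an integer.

1

D's neighbors (E and F) remain reachable from one another through other ties, so the rest of the network stays in one piece.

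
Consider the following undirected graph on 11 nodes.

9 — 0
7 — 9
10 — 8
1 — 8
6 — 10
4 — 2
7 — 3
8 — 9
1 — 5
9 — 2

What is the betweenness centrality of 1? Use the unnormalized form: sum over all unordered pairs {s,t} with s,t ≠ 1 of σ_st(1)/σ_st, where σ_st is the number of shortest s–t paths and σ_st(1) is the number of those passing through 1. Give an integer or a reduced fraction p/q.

9

Pairs whose geodesics pass through 1 — 9–5: 1; 6–5: 1; 3–5: 1; 2–5: 1; 8–5: 1; 10–5: 1; 0–5: 1; 4–5: 1; 7–5: 1.
All other pairs contribute 0.
Summing the contributions gives betweenness(1) = 9.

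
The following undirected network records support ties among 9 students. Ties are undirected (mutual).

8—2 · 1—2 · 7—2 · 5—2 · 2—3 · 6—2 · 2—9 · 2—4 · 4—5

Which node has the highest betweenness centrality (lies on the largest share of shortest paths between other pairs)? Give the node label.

2

Unnormalized betweenness of each node: 1:0, 2:27, 3:0, 4:0, 5:0, 6:0, 7:0, 8:0, 9:0.
2 has the largest value, 27, making it the main broker — the node through which the most shortest paths run.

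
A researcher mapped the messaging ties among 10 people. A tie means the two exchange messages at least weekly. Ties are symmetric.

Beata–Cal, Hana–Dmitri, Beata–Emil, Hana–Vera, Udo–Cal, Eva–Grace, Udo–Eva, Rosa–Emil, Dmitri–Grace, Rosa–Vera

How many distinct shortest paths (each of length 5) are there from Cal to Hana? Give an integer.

The shortest distance is 5. The length-5 paths are: Cal–Udo–Eva–Grace–Dmitri–Hana; Cal–Beata–Emil–Rosa–Vera–Hana.
That gives 2 distinct shortest paths.

2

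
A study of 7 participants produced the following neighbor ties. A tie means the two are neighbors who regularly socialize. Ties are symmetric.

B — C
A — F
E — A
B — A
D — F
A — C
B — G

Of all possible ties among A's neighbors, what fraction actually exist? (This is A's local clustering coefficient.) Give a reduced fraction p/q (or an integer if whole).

1/6

A's neighbors: B, C, E, and F (k = 4).
Possible neighbor pairs: C(4,2) = 6. Edges among them: B–C → e = 1.
Clustering(A) = 1/6.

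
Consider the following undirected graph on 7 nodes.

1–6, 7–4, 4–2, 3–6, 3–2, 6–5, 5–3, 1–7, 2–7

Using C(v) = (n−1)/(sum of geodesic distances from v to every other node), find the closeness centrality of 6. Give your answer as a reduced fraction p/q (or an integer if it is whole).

3/5

Distances from 6: 1:1, 2:2, 3:1, 4:3, 5:1, 7:2. Sum = 10.
n = 7, so closeness = 6/10 = 3/5.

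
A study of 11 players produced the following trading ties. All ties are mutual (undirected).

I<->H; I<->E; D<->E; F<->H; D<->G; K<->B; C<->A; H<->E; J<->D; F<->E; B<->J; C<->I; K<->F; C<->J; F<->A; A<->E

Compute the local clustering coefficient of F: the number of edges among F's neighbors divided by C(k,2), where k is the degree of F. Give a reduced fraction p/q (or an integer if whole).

1/3

F's neighbors: A, E, H, and K (k = 4).
Possible neighbor pairs: C(4,2) = 6. Edges among them: A–E, E–H → e = 2.
Clustering(F) = 2/6 = 1/3.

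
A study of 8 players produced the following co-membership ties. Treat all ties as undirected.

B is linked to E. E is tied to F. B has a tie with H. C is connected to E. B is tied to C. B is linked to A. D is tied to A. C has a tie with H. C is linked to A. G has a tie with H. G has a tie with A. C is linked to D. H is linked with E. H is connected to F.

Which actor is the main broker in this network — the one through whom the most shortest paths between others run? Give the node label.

Unnormalized betweenness of each node: A:5/2, B:37/30, C:71/15, D:0, E:19/10, F:0, G:8/15, H:51/10.
H has the largest value, 51/10, making it the main broker — the node through which the most shortest paths run.

H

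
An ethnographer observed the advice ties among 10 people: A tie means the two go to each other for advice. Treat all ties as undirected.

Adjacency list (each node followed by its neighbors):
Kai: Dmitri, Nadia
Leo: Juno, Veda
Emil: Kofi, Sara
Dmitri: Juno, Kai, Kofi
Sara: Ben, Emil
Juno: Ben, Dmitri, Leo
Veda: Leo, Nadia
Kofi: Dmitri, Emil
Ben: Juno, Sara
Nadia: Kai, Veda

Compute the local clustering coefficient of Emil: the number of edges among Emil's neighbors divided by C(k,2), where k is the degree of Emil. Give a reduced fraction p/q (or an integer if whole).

Emil's neighbors: Kofi and Sara (k = 2).
Possible neighbor pairs: C(2,2) = 1. Edges among them: none → e = 0.
Clustering(Emil) = 0/1.

0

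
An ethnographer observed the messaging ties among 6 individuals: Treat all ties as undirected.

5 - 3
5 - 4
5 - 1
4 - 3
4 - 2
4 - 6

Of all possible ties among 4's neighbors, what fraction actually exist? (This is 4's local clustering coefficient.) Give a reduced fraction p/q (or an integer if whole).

4's neighbors: 2, 3, 5, and 6 (k = 4).
Possible neighbor pairs: C(4,2) = 6. Edges among them: 3–5 → e = 1.
Clustering(4) = 1/6.

1/6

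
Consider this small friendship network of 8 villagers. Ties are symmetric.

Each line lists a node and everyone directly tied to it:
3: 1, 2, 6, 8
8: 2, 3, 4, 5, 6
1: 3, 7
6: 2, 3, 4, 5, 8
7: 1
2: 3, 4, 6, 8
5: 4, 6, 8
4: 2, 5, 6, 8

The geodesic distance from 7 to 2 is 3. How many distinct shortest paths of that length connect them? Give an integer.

1

The shortest distance is 3, and the only length-3 path is 7–1–3–2. So there is exactly 1 shortest path.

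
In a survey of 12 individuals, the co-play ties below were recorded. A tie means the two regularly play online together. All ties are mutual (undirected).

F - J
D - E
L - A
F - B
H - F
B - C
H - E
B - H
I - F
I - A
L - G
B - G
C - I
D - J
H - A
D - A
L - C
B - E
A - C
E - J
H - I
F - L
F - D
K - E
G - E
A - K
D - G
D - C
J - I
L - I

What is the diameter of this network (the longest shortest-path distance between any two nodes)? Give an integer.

3

Eccentricity of each node (its greatest distance to any other): A:2, B:2, C:2, D:2, E:2, F:3, G:2, H:2, I:2, J:2, K:3, L:2.
The maximum eccentricity is 3, realized for instance by the pair F–K via F – I – A – K. So the diameter is 3.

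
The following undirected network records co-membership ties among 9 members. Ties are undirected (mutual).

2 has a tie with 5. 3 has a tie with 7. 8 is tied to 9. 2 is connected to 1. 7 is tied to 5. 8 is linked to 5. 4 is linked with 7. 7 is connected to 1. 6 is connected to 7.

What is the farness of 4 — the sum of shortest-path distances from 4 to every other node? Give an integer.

19

Distances from 4: 1:2, 2:3, 3:2, 5:2, 6:2, 7:1, 8:3, 9:4.
Sum = 2 + 3 + 2 + 2 + 2 + 1 + 3 + 4 = 19.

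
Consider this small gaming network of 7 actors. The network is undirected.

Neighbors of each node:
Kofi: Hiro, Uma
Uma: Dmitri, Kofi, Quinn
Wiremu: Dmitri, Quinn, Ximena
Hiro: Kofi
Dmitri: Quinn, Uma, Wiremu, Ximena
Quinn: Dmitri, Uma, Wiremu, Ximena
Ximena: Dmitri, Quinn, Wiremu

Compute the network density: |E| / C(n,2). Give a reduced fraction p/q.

There are 10 edges and 7 nodes, so the maximum possible is C(7,2) = 21.
Density = 10/21.

10/21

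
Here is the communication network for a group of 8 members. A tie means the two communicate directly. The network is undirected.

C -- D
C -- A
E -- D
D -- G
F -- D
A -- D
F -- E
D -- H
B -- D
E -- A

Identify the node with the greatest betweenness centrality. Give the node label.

Unnormalized betweenness of each node: A:1/2, B:0, C:0, D:17, E:1/2, F:0, G:0, H:0.
D has the largest value, 17, making it the main broker — the node through which the most shortest paths run.

D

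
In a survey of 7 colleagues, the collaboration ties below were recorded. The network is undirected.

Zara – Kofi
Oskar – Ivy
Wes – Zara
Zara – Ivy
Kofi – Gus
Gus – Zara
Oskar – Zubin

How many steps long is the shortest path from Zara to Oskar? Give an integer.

One shortest route is Zara – Ivy – Oskar, which uses 2 edges, and Zara and Oskar are not directly tied, so nothing shorter exists. So d(Zara,Oskar) = 2.

2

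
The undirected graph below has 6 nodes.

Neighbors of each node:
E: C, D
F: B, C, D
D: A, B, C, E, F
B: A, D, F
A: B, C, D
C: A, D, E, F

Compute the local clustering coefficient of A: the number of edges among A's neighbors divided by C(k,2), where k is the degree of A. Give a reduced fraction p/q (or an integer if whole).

2/3

A's neighbors: B, C, and D (k = 3).
Possible neighbor pairs: C(3,2) = 3. Edges among them: B–D, C–D → e = 2.
Clustering(A) = 2/3.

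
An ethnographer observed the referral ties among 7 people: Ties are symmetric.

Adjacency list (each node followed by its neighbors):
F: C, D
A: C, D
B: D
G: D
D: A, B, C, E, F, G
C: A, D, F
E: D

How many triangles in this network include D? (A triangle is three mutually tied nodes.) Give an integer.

2

D's neighbors: A, B, C, E, F, and G.
Neighbor pairs that are themselves tied: D–A–C; D–C–F. Each forms one triangle with D, for 2 in total.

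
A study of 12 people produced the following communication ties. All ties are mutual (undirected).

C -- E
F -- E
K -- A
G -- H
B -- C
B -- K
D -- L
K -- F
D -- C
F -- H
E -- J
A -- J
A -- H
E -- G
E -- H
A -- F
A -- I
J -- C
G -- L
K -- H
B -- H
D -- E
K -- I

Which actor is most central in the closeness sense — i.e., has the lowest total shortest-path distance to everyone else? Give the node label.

Farness (sum of distances to all others) for each node — A:19, B:20, C:19, D:23, E:17, F:19, G:20, H:16, I:27, J:20, K:19, L:27.
The smallest farness is 16, for H, so H has the highest closeness.

H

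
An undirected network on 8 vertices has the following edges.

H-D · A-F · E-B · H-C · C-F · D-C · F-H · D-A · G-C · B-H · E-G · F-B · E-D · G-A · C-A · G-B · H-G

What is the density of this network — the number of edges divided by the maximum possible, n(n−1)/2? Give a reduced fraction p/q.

There are 17 edges and 8 nodes, so the maximum possible is C(8,2) = 28.
Density = 17/28.

17/28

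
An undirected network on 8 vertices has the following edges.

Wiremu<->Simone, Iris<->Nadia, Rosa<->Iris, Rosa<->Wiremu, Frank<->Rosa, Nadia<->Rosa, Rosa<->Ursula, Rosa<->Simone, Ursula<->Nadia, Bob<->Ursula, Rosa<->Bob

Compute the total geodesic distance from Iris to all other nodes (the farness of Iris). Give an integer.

12

Distances from Iris: Bob:2, Frank:2, Nadia:1, Rosa:1, Simone:2, Ursula:2, Wiremu:2.
Sum = 2 + 2 + 1 + 1 + 2 + 2 + 2 = 12.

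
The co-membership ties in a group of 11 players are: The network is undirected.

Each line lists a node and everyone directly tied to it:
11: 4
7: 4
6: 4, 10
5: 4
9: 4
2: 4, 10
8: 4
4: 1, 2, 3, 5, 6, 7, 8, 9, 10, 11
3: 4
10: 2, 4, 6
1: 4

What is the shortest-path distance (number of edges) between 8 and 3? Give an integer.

2

One shortest route is 8 – 4 – 3, which uses 2 edges, and 8 and 3 are not directly tied, so nothing shorter exists. So d(8,3) = 2.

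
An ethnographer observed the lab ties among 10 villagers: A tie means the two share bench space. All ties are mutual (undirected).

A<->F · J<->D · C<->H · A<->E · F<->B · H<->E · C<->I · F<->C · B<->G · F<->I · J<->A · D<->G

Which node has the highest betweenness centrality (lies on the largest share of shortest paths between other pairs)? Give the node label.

F

Unnormalized betweenness of each node: A:25/2, B:13/2, C:9/2, D:5/2, E:3, F:16, G:3, H:3/2, I:0, J:11/2.
F has the largest value, 16, making it the main broker — the node through which the most shortest paths run.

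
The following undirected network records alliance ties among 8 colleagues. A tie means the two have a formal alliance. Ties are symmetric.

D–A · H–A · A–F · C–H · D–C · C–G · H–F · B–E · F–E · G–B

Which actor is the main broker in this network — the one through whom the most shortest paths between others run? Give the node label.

Unnormalized betweenness of each node: A:5/2, B:2, C:11/2, D:1, E:3, F:5, G:3, H:3.
C has the largest value, 11/2, making it the main broker — the node through which the most shortest paths run.

C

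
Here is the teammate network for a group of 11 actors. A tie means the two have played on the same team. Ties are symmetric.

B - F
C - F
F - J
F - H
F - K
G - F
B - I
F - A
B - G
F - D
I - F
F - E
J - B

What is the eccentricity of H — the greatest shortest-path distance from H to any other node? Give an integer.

2

Distances from H: A:2, B:2, C:2, D:2, E:2, F:1, G:2, I:2, J:2, K:2.
The largest is 2 (to E, B, I, J, G, D, C, A, and K), so the eccentricity of H is 2.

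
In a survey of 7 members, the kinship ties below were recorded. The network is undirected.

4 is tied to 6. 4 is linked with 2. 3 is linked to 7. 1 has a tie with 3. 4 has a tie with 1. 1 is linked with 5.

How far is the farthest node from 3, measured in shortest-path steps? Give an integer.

3

Distances from 3: 1:1, 2:3, 4:2, 5:2, 6:3, 7:1.
The largest is 3 (to 6 and 2), so the eccentricity of 3 is 3.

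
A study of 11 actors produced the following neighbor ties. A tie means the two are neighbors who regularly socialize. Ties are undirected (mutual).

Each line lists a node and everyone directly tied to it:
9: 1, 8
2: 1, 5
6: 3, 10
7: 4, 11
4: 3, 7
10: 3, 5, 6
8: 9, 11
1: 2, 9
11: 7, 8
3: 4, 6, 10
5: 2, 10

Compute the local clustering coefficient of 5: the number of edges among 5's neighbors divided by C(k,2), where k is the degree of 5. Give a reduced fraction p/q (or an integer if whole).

0

5's neighbors: 2 and 10 (k = 2).
Possible neighbor pairs: C(2,2) = 1. Edges among them: none → e = 0.
Clustering(5) = 0/1.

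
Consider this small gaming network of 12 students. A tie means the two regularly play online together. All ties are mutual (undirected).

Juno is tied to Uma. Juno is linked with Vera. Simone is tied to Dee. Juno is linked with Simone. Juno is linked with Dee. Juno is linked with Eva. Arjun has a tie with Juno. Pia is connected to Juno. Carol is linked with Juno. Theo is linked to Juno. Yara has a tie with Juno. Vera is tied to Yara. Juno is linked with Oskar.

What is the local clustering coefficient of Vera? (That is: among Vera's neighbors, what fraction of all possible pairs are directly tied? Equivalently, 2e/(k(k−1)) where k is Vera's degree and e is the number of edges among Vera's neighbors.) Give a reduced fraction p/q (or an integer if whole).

Vera's neighbors: Juno and Yara (k = 2).
Possible neighbor pairs: C(2,2) = 1. Edges among them: Juno–Yara → e = 1.
Clustering(Vera) = 1/1.

1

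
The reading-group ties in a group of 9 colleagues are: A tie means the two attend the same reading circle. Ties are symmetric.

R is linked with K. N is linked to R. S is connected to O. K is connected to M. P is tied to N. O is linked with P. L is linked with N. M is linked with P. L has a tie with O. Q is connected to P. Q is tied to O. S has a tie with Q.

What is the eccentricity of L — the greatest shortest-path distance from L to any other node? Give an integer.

Distances from L: K:3, M:3, N:1, O:1, P:2, Q:2, R:2, S:2.
The largest is 3 (to K and M), so the eccentricity of L is 3.

3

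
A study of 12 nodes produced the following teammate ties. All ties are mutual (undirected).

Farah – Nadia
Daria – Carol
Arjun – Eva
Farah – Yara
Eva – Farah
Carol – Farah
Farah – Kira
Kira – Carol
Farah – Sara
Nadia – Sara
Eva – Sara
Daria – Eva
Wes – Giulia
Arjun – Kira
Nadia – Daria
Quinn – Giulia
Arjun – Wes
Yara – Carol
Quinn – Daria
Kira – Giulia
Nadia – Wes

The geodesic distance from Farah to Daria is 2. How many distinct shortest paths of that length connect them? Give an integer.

The shortest distance is 2. The length-2 paths are: Farah–Carol–Daria; Farah–Eva–Daria; Farah–Nadia–Daria.
That gives 3 distinct shortest paths.

3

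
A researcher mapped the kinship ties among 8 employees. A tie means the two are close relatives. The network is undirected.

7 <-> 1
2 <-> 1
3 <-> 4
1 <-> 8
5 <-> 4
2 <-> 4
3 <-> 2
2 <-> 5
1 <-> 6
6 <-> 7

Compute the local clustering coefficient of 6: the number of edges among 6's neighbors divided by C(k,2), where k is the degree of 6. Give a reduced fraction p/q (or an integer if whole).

1

6's neighbors: 1 and 7 (k = 2).
Possible neighbor pairs: C(2,2) = 1. Edges among them: 1–7 → e = 1.
Clustering(6) = 1/1.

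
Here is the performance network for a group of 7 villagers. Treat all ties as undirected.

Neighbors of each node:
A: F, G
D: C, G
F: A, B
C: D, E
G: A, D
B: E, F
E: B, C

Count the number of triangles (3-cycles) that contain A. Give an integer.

A's neighbors are F and G, but none of them are tied to each other, so no triangle contains A.

0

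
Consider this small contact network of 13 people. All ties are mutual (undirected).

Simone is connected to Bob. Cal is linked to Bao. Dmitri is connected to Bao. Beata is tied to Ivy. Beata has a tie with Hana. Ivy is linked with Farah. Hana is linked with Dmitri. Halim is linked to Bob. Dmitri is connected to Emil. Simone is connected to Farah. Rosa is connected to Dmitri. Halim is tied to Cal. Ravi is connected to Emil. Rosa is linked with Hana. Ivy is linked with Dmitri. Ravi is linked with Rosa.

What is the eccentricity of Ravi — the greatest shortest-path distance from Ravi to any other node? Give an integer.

6

Distances from Ravi: Bao:3, Beata:3, Bob:6, Cal:4, Dmitri:2, Emil:1, Farah:4, Halim:5, Hana:2, Ivy:3, Rosa:1, Simone:5.
The largest is 6 (to Bob), so the eccentricity of Ravi is 6.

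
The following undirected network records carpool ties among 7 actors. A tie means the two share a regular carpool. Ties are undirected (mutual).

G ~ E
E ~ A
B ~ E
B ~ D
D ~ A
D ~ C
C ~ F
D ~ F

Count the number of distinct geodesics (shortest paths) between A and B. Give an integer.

The shortest distance is 2. The length-2 paths are: A–E–B; A–D–B.
That gives 2 distinct shortest paths.

2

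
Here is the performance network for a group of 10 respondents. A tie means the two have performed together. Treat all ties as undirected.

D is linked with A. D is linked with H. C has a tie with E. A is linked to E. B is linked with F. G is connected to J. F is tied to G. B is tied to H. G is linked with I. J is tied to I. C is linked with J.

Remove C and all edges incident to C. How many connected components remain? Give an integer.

1

C's neighbors (E and J) remain reachable from one another through other ties, so the rest of the network stays in one piece.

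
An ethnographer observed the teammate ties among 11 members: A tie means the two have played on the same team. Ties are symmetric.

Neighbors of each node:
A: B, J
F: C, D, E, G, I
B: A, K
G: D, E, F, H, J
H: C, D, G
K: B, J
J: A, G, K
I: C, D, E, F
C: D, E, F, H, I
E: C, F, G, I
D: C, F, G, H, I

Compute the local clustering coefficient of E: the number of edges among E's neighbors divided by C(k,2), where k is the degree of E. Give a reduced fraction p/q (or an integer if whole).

E's neighbors: C, F, G, and I (k = 4).
Possible neighbor pairs: C(4,2) = 6. Edges among them: C–F, C–I, F–G, F–I → e = 4.
Clustering(E) = 4/6 = 2/3.

2/3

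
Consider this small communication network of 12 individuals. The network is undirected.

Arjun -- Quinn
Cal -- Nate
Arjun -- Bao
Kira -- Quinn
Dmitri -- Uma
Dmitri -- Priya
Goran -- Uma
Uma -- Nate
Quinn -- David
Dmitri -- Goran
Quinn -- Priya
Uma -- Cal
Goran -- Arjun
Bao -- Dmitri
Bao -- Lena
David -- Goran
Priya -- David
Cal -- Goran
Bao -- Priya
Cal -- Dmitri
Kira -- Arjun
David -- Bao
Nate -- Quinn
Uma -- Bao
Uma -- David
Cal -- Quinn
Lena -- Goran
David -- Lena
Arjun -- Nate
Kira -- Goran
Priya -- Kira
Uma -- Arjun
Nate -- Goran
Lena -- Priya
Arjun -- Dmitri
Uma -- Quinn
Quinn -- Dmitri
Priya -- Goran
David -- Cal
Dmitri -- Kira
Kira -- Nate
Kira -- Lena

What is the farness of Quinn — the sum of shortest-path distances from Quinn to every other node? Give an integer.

14

Distances from Quinn: Arjun:1, Bao:2, Cal:1, David:1, Dmitri:1, Goran:2, Kira:1, Lena:2, Nate:1, Priya:1, Uma:1.
Sum = 1 + 2 + 1 + 1 + 1 + 2 + 1 + 2 + 1 + 1 + 1 = 14.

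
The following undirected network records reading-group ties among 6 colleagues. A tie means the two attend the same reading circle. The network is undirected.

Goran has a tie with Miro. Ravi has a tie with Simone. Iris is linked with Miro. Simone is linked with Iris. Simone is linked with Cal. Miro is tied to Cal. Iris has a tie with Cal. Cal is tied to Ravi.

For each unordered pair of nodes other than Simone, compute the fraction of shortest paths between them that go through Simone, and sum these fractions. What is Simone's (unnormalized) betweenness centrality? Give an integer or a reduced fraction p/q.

1/2

Pairs whose geodesics pass through Simone — Ravi–Iris: 1/2.
All other pairs contribute 0.
Summing the contributions gives betweenness(Simone) = 1/2.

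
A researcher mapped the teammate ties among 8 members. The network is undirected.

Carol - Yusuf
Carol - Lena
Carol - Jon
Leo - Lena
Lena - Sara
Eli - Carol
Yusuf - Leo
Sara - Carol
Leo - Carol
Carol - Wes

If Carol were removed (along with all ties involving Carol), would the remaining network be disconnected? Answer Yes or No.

Yes

Removing Carol leaves {Lena, Leo, Sara, and Yusuf} with no path to {Jon}, so the network splits into 4 components. Carol is a cut vertex.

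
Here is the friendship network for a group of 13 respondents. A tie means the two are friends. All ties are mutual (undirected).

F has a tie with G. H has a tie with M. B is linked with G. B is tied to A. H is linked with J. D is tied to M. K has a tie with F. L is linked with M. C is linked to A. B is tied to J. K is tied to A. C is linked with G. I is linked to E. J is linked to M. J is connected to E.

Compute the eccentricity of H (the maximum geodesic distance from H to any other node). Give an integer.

Distances from H: A:3, B:2, C:4, D:2, E:2, F:4, G:3, I:3, J:1, K:4, L:2, M:1.
The largest is 4 (to C, K, and F), so the eccentricity of H is 4.

4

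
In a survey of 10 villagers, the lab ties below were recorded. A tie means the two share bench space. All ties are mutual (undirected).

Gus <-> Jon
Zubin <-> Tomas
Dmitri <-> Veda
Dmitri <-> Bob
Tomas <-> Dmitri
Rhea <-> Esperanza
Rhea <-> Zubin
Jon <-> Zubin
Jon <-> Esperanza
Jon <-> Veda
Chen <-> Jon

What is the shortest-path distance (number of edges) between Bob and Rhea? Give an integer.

4

One shortest route is Bob – Dmitri – Tomas – Zubin – Rhea, which uses 4 edges, and at distance 3 from Bob we only reach {Jon, Zubin}, which does not include Rhea. So d(Bob,Rhea) = 4.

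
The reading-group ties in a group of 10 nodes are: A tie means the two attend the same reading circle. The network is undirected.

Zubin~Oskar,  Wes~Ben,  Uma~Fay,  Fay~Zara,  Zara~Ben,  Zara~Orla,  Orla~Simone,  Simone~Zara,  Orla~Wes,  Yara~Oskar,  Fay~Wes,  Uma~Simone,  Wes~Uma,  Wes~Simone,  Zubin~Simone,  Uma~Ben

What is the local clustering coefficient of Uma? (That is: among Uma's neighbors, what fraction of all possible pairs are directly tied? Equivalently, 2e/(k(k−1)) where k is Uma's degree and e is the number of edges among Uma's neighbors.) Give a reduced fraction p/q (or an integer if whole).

1/2

Uma's neighbors: Ben, Fay, Simone, and Wes (k = 4).
Possible neighbor pairs: C(4,2) = 6. Edges among them: Ben–Wes, Fay–Wes, Simone–Wes → e = 3.
Clustering(Uma) = 3/6 = 1/2.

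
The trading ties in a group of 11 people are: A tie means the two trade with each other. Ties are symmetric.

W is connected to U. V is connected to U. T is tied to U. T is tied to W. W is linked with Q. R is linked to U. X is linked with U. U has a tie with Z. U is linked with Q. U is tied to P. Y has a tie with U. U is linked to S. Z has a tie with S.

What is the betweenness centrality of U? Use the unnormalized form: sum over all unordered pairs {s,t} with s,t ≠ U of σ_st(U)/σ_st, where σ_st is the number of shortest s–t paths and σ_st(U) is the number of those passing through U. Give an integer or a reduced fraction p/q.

Pairs whose geodesics pass through U — S–W: 1; S–V: 1; S–Q: 1; S–P: 1; S–Y: 1; S–X: 1; S–T: 1; S–R: 1; W–V: 1; W–Z: 1; W–P: 1; W–Y: 1; W–X: 1; W–R: 1 … (+28 more pairs).
All other pairs contribute 0.
Summing the contributions gives betweenness(U) = 83/2.

83/2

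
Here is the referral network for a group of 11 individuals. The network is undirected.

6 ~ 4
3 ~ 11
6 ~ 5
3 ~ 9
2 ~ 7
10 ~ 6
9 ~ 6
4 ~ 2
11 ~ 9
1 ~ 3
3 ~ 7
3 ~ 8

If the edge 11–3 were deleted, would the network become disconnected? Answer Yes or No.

No

Even without that edge, 11 still reaches 3 via 11 – 9 – 3, so the network stays connected. Not a bridge.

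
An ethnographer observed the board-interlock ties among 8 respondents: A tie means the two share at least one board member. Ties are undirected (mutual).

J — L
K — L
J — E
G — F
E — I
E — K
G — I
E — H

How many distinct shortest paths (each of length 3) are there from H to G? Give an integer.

The shortest distance is 3, and the only length-3 path is H–E–I–G. So there is exactly 1 shortest path.

1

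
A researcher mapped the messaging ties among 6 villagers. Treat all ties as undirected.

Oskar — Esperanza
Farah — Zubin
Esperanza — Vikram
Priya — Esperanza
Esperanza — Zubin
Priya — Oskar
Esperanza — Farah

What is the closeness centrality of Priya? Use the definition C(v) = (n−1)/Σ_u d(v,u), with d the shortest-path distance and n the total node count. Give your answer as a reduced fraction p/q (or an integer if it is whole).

Distances from Priya: Esperanza:1, Farah:2, Oskar:1, Vikram:2, Zubin:2. Sum = 8.
n = 6, so closeness = 5/8.

5/8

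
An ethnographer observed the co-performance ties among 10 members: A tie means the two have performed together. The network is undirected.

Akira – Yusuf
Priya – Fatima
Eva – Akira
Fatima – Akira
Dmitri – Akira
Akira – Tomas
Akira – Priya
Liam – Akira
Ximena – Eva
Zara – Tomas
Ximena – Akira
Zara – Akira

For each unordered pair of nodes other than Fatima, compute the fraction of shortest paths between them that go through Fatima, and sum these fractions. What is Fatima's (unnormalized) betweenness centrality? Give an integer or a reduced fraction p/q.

0

No shortest path between any pair of other nodes passes through Fatima.
Summing the contributions gives betweenness(Fatima) = 0.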